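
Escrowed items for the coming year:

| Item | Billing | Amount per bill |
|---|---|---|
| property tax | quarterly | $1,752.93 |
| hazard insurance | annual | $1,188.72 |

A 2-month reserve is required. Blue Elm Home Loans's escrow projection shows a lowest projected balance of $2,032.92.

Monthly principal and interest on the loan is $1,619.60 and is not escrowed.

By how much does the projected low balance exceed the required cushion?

Property tax — $1,752.93 × 4 = $7,011.72 per year
Hazard insurance — $1,188.72 per year
Total per year = $8,200.44
Monthly escrow = $8,200.44 / 12 = $683.37
Required reserve = 2 × $683.37 = $1,366.74
Surplus = $2,032.92 − $1,366.74 = $666.18

$666.18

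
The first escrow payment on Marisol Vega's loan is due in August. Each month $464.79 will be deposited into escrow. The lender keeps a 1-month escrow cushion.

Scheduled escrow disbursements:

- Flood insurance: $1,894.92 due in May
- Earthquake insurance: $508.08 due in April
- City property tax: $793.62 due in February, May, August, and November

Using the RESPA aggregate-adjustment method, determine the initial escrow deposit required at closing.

Cushion = 1 × $464.79 = $464.79
Trial balance (start $0, +$464.79 each month, − disbursements):
  Aug: +$464.79 − $793.62 → -$328.83
  Sep: +$464.79 → $135.96
  Oct: +$464.79 → $600.75
  Nov: +$464.79 − $793.62 → $271.92
  Dec: +$464.79 → $736.71
  Jan: +$464.79 → $1,201.50
  Feb: +$464.79 − $793.62 → $872.67
  Mar: +$464.79 → $1,337.46
  Apr: +$464.79 − $508.08 → $1,294.17
  May: +$464.79 − $2,688.54 → -$929.58
  Jun: +$464.79 → -$464.79
  Jul: +$464.79 → $0.00
Lowest trial balance = -$929.58 (May)
Initial deposit = cushion − low point = $464.79 − (-$929.58) = $1,394.37

$1,394.37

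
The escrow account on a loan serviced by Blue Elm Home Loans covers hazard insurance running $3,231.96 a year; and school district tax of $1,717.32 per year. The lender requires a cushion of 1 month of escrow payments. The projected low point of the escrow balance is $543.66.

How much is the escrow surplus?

Hazard insurance = $3,231.96 annually
School district tax = $1,717.32 annually
Total annual escrow = $3,231.96 + $1,717.32 = $4,949.28
Per month = $4,949.28 ÷ 12 = $412.44
Required reserve = 1 × $412.44 = $412.44
Excess over cushion: $543.66 − $412.44 = $131.22

$131.22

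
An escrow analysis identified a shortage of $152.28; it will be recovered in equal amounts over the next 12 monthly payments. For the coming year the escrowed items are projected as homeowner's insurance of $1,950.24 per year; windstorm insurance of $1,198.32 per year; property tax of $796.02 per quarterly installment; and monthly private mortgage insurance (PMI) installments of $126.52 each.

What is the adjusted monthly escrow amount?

$666.93

Homeowner's insurance = $1,950.24 annually
Windstorm insurance = $1,198.32 annually
Property tax = $796.02 × 4 = $3,184.08 annually
Private mortgage insurance (PMI) = $126.52 × 12 = $1,518.24 annually
Combined annual = $7,850.88
Monthly = $7,850.88 ÷ 12 = $654.24
Monthly shortage recovery: $152.28 / 12 = $12.69
New monthly escrow = $654.24 + $12.69 = $666.93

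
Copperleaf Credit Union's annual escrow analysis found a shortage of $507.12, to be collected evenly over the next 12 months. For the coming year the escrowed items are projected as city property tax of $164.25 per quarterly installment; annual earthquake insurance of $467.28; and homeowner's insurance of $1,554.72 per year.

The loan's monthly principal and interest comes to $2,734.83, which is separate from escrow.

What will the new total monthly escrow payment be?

City property tax — $164.25 × 4 = $657.00 annually
Earthquake insurance — $467.28 annually
Homeowner's insurance — $1,554.72 annually
Yearly total = $657.00 + $467.28 + $1,554.72 = $2,679.00
Monthly escrow = $2,679.00 ÷ 12 = $223.25
Shortage spread = $507.12 / 12 = $42.26/mo
New monthly escrow = $223.25 + $42.26 = $265.51

$265.51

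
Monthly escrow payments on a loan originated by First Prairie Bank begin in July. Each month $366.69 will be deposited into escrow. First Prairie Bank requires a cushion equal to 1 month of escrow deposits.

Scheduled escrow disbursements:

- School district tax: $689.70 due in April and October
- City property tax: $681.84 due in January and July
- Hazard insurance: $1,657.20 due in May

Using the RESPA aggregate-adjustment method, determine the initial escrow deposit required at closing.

Cushion = 1 × $366.69 = $366.69
Trial balance (start $0, +$366.69 each month, − disbursements):
  Jul: +$366.69 − $681.84 → -$315.15
  Aug: +$366.69 → $51.54
  Sep: +$366.69 → $418.23
  Oct: +$366.69 − $689.70 → $95.22
  Nov: +$366.69 → $461.91
  Dec: +$366.69 → $828.60
  Jan: +$366.69 − $681.84 → $513.45
  Feb: +$366.69 → $880.14
  Mar: +$366.69 → $1,246.83
  Apr: +$366.69 − $689.70 → $923.82
  May: +$366.69 − $1,657.20 → -$366.69
  Jun: +$366.69 → $0.00
Lowest trial balance = -$366.69 (May)
Initial deposit = cushion − low point = $366.69 − (-$366.69) = $733.38

$733.38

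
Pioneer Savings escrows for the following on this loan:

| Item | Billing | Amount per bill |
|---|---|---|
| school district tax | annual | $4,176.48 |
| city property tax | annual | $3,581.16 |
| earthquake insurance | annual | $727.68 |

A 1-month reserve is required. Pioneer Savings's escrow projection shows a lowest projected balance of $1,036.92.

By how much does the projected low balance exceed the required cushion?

School district tax = $4,176.48
City property tax = $3,581.16
Earthquake insurance = $727.68
Combined annual = $4,176.48 + $3,581.16 + $727.68 = $8,485.32
Base monthly escrow = $8,485.32 ÷ 12 = $707.11
Cushion = 1 × $707.11 = $707.11
Surplus = $1,036.92 − $707.11 = $329.81

$329.81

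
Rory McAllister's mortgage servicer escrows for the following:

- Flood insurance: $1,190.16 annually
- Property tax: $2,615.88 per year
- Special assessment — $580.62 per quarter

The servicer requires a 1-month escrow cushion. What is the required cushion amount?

Flood insurance — $1,190.16/yr
Property tax — $2,615.88/yr
Special assessment — $580.62 × 4 = $2,322.48/yr
Annual escrow total = $1,190.16 + $2,615.88 + $2,322.48 = $6,128.52
Base monthly escrow = $6,128.52 ÷ 12 = $510.71
Required cushion = 1 × $510.71 = $510.71

$510.71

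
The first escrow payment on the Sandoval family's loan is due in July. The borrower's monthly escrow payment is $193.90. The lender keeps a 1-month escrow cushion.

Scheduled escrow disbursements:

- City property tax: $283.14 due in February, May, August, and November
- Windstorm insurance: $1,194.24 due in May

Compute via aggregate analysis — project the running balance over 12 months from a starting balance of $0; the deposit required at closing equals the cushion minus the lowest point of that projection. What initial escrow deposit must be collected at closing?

Cushion = 1 × $193.90 = $193.90
Trial balance (start $0, +$193.90 each month, − disbursements):
  Jul: +$193.90 → $193.90
  Aug: +$193.90 − $283.14 → $104.66
  Sep: +$193.90 → $298.56
  Oct: +$193.90 → $492.46
  Nov: +$193.90 − $283.14 → $403.22
  Dec: +$193.90 → $597.12
  Jan: +$193.90 → $791.02
  Feb: +$193.90 − $283.14 → $701.78
  Mar: +$193.90 → $895.68
  Apr: +$193.90 → $1,089.58
  May: +$193.90 − $1,477.38 → -$193.90
  Jun: +$193.90 → $0.00
Lowest trial balance = -$193.90 (May)
Initial deposit = cushion − low point = $193.90 − (-$193.90) = $387.80

$387.80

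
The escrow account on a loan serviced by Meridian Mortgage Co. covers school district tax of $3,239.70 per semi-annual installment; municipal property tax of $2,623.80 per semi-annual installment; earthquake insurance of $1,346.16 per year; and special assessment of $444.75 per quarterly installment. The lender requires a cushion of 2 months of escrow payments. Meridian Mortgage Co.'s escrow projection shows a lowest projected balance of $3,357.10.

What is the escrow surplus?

$881.74

School district tax: $3,239.70 × 2 = $6,479.40 annually
Municipal property tax: $2,623.80 × 2 = $5,247.60 annually
Earthquake insurance: $1,346.16 annually
Special assessment: $444.75 × 4 = $1,779.00 annually
Combined annual = $6,479.40 + $5,247.60 + $1,346.16 + $1,779.00 = $14,852.16
Base monthly escrow = $14,852.16 ÷ 12 = $1,237.68
Cushion = 2 × $1,237.68 = $2,475.36
Excess over cushion: $3,357.10 − $2,475.36 = $881.74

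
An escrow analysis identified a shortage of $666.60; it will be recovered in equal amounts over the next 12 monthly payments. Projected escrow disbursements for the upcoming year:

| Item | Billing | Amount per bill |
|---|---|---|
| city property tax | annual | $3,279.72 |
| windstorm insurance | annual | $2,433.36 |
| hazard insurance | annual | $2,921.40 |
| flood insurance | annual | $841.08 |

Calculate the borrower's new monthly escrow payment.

City property tax: $3,279.72 annually
Windstorm insurance: $2,433.36 annually
Hazard insurance: $2,921.40 annually
Flood insurance: $841.08 annually
Total annual escrow = $3,279.72 + $2,433.36 + $2,921.40 + $841.08 = $9,475.56
Per month = $9,475.56 ÷ 12 = $789.63
Shortage spread = $666.60 / 12 = $55.55/mo
Adjusted monthly = $789.63 + $55.55 = $845.18

$845.18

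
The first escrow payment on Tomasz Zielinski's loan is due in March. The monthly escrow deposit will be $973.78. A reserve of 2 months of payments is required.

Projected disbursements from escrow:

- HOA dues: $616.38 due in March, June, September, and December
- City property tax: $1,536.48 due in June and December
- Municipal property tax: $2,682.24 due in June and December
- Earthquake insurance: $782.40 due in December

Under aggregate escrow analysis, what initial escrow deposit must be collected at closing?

Cushion = 2 × $973.78 = $1,947.56
Trial balance (start $0, +$973.78 each month, − disbursements):
  Mar: +$973.78 − $616.38 → $357.40
  Apr: +$973.78 → $1,331.18
  May: +$973.78 → $2,304.96
  Jun: +$973.78 − $4,835.10 → -$1,556.36
  Jul: +$973.78 → -$582.58
  Aug: +$973.78 → $391.20
  Sep: +$973.78 − $616.38 → $748.60
  Oct: +$973.78 → $1,722.38
  Nov: +$973.78 → $2,696.16
  Dec: +$973.78 − $5,617.50 → -$1,947.56
  Jan: +$973.78 → -$973.78
  Feb: +$973.78 → $0.00
Lowest trial balance = -$1,947.56 (Dec)
Initial deposit = cushion − low point = $1,947.56 − (-$1,947.56) = $3,895.12

$3,895.12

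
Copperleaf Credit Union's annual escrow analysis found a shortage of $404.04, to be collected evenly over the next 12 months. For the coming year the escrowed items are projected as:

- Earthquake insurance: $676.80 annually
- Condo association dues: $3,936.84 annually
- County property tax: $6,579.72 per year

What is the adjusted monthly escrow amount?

Earthquake insurance = $676.80 annually
Condo association dues = $3,936.84 annually
County property tax = $6,579.72 annually
Total annual escrow = $11,193.36
Monthly escrow = $11,193.36 / 12 = $932.78
Monthly shortage recovery: $404.04 / 12 = $33.67
Adjusted monthly = $932.78 + $33.67 = $966.45

$966.45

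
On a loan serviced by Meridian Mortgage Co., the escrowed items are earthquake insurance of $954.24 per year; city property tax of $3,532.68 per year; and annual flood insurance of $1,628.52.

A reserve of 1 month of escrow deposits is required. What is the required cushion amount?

$509.62

Earthquake insurance — $954.24
City property tax — $3,532.68
Flood insurance — $1,628.52
Yearly total = $954.24 + $3,532.68 + $1,628.52 = $6,115.44
Monthly = $6,115.44 / 12 = $509.62
Required cushion = 1 × $509.62 = $509.62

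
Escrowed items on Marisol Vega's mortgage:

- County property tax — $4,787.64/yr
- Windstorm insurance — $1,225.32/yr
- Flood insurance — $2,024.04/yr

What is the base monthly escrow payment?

County property tax — $4,787.64 annually
Windstorm insurance — $1,225.32 annually
Flood insurance — $2,024.04 annually
Yearly total = $4,787.64 + $1,225.32 + $2,024.04 = $8,037.00
Per month = $8,037.00 / 12 = $669.75

$669.75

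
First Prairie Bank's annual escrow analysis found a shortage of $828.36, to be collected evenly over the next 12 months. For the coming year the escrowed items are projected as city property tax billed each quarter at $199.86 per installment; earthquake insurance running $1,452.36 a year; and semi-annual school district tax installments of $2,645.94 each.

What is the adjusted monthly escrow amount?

$697.67

City property tax: $199.86 × 4 = $799.44
Earthquake insurance: $1,452.36
School district tax: $2,645.94 × 2 = $5,291.88
Total annual escrow = $799.44 + $1,452.36 + $5,291.88 = $7,543.68
Monthly = $7,543.68 ÷ 12 = $628.64
Shortage spread = $828.36 / 12 = $69.03/mo
New monthly escrow = $628.64 + $69.03 = $697.67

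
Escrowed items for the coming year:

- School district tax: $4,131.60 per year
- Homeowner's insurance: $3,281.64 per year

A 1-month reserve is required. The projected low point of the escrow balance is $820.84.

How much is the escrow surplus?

School district tax — $4,131.60 per year
Homeowner's insurance — $3,281.64 per year
Annual escrow total = $4,131.60 + $3,281.64 = $7,413.24
Monthly = $7,413.24 / 12 = $617.77
Cushion = 1 × $617.77 = $617.77
Excess over cushion: $820.84 − $617.77 = $203.07

$203.07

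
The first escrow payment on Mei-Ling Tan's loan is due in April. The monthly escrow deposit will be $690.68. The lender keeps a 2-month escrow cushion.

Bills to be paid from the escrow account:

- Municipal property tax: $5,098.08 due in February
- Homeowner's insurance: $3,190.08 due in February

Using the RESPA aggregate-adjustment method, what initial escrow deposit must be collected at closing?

Cushion = 2 × $690.68 = $1,381.36
Trial balance (start $0, +$690.68 each month, − disbursements):
  Apr: +$690.68 → $690.68
  May: +$690.68 → $1,381.36
  Jun: +$690.68 → $2,072.04
  Jul: +$690.68 → $2,762.72
  Aug: +$690.68 → $3,453.40
  Sep: +$690.68 → $4,144.08
  Oct: +$690.68 → $4,834.76
  Nov: +$690.68 → $5,525.44
  Dec: +$690.68 → $6,216.12
  Jan: +$690.68 → $6,906.80
  Feb: +$690.68 − $8,288.16 → -$690.68
  Mar: +$690.68 → $0.00
Lowest trial balance = -$690.68 (Feb)
Initial deposit = cushion − low point = $1,381.36 − (-$690.68) = $2,072.04

$2,072.04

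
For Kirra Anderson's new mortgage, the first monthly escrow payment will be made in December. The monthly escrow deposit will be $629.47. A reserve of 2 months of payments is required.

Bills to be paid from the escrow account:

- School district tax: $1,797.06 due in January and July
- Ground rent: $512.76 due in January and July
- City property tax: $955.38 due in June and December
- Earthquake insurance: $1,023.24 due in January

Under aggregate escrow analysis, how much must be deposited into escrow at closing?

$4,288.44

Cushion = 2 × $629.47 = $1,258.94
Trial balance (start $0, +$629.47 each month, − disbursements):
  Dec: +$629.47 − $955.38 → -$325.91
  Jan: +$629.47 − $3,333.06 → -$3,029.50
  Feb: +$629.47 → -$2,400.03
  Mar: +$629.47 → -$1,770.56
  Apr: +$629.47 → -$1,141.09
  May: +$629.47 → -$511.62
  Jun: +$629.47 − $955.38 → -$837.53
  Jul: +$629.47 − $2,309.82 → -$2,517.88
  Aug: +$629.47 → -$1,888.41
  Sep: +$629.47 → -$1,258.94
  Oct: +$629.47 → -$629.47
  Nov: +$629.47 → $0.00
Lowest trial balance = -$3,029.50 (Jan)
Initial deposit = cushion − low point = $1,258.94 − (-$3,029.50) = $4,288.44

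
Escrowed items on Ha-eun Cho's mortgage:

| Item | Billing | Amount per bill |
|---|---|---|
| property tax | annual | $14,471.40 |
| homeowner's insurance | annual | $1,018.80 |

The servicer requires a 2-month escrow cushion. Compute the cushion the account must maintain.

Property tax = $14,471.40 annually
Homeowner's insurance = $1,018.80 annually
Total annual escrow = $14,471.40 + $1,018.80 = $15,490.20
Per month = $15,490.20 / 12 = $1,290.85
Cushion = 2 × $1,290.85 = $2,581.70

$2,581.70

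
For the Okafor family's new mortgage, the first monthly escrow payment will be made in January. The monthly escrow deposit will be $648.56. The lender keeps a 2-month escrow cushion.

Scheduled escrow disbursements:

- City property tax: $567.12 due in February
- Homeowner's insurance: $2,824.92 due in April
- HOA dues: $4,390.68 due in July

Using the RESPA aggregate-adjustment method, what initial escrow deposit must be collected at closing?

Cushion = 2 × $648.56 = $1,297.12
Trial balance (start $0, +$648.56 each month, − disbursements):
  Jan: +$648.56 → $648.56
  Feb: +$648.56 − $567.12 → $730.00
  Mar: +$648.56 → $1,378.56
  Apr: +$648.56 − $2,824.92 → -$797.80
  May: +$648.56 → -$149.24
  Jun: +$648.56 → $499.32
  Jul: +$648.56 − $4,390.68 → -$3,242.80
  Aug: +$648.56 → -$2,594.24
  Sep: +$648.56 → -$1,945.68
  Oct: +$648.56 → -$1,297.12
  Nov: +$648.56 → -$648.56
  Dec: +$648.56 → $0.00
Lowest trial balance = -$3,242.80 (Jul)
Initial deposit = cushion − low point = $1,297.12 − (-$3,242.80) = $4,539.92

$4,539.92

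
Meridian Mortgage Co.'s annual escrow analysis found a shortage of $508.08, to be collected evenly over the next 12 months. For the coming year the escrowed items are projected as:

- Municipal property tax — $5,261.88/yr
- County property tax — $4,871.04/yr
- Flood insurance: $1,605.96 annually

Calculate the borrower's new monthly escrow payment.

Municipal property tax = $5,261.88 annually
County property tax = $4,871.04 annually
Flood insurance = $1,605.96 annually
Total per year = $11,738.88
Per month = $11,738.88 ÷ 12 = $978.24
Monthly shortage recovery: $508.08 / 12 = $42.34
Adjusted monthly = $978.24 + $42.34 = $1,020.58

$1,020.58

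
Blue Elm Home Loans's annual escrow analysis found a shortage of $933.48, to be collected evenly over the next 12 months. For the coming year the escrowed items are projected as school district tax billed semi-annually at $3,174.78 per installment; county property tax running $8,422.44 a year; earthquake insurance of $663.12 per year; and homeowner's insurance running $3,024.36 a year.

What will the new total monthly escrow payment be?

$1,616.08

School district tax: $3,174.78 × 2 = $6,349.56 annually
County property tax: $8,422.44 annually
Earthquake insurance: $663.12 annually
Homeowner's insurance: $3,024.36 annually
Yearly total = $18,459.48
Base monthly escrow = $18,459.48 ÷ 12 = $1,538.29
Monthly shortage recovery: $933.48 ÷ 12 = $77.79
New monthly escrow = $1,538.29 + $77.79 = $1,616.08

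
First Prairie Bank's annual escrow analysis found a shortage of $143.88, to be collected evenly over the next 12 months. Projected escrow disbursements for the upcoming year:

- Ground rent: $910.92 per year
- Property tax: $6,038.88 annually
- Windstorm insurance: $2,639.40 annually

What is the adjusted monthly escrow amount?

$811.09

Ground rent: $910.92/yr
Property tax: $6,038.88/yr
Windstorm insurance: $2,639.40/yr
Combined annual = $9,589.20
Monthly = $9,589.20 ÷ 12 = $799.10
Monthly shortage recovery: $143.88 ÷ 12 = $11.99
Adjusted monthly = $799.10 + $11.99 = $811.09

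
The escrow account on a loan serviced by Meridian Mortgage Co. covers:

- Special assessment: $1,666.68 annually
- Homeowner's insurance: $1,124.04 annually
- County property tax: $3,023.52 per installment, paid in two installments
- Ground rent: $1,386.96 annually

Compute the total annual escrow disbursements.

Special assessment = $1,666.68
Homeowner's insurance = $1,124.04
County property tax = $3,023.52 × 2 = $6,047.04
Ground rent = $1,386.96
Annual escrow total = $1,666.68 + $1,124.04 + $6,047.04 + $1,386.96 = $10,224.72

$10,224.72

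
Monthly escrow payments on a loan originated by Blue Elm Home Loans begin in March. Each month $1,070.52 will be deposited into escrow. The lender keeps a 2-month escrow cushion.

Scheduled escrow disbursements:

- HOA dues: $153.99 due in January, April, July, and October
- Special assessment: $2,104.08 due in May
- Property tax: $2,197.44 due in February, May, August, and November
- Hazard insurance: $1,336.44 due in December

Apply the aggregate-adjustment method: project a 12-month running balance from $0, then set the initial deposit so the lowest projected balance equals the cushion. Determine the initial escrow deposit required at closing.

Cushion = 2 × $1,070.52 = $2,141.04
Trial balance (start $0, +$1,070.52 each month, − disbursements):
  Mar: +$1,070.52 → $1,070.52
  Apr: +$1,070.52 − $153.99 → $1,987.05
  May: +$1,070.52 − $4,301.52 → -$1,243.95
  Jun: +$1,070.52 → -$173.43
  Jul: +$1,070.52 − $153.99 → $743.10
  Aug: +$1,070.52 − $2,197.44 → -$383.82
  Sep: +$1,070.52 → $686.70
  Oct: +$1,070.52 − $153.99 → $1,603.23
  Nov: +$1,070.52 − $2,197.44 → $476.31
  Dec: +$1,070.52 − $1,336.44 → $210.39
  Jan: +$1,070.52 − $153.99 → $1,126.92
  Feb: +$1,070.52 − $2,197.44 → $0.00
Lowest trial balance = -$1,243.95 (May)
Initial deposit = cushion − low point = $2,141.04 − (-$1,243.95) = $3,384.99

$3,384.99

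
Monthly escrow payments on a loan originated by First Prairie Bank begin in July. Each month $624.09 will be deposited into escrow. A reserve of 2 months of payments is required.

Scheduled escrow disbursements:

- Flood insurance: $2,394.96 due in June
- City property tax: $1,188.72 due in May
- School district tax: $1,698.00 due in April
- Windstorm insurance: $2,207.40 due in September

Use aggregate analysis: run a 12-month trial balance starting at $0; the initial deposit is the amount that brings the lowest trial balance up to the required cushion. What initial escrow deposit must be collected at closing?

Cushion = 2 × $624.09 = $1,248.18
Trial balance (start $0, +$624.09 each month, − disbursements):
  Jul: +$624.09 → $624.09
  Aug: +$624.09 → $1,248.18
  Sep: +$624.09 − $2,207.40 → -$335.13
  Oct: +$624.09 → $288.96
  Nov: +$624.09 → $913.05
  Dec: +$624.09 → $1,537.14
  Jan: +$624.09 → $2,161.23
  Feb: +$624.09 → $2,785.32
  Mar: +$624.09 → $3,409.41
  Apr: +$624.09 − $1,698.00 → $2,335.50
  May: +$624.09 − $1,188.72 → $1,770.87
  Jun: +$624.09 − $2,394.96 → $0.00
Lowest trial balance = -$335.13 (Sep)
Initial deposit = cushion − low point = $1,248.18 − (-$335.13) = $1,583.31

$1,583.31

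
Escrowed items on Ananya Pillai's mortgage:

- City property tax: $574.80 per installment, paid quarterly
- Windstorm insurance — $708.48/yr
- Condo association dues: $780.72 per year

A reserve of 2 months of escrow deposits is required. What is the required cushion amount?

$631.40

City property tax: $574.80 × 4 = $2,299.20/yr
Windstorm insurance: $708.48/yr
Condo association dues: $780.72/yr
Annual escrow total = $2,299.20 + $708.48 + $780.72 = $3,788.40
Monthly = $3,788.40 ÷ 12 = $315.70
Required cushion = 2 × $315.70 = $631.40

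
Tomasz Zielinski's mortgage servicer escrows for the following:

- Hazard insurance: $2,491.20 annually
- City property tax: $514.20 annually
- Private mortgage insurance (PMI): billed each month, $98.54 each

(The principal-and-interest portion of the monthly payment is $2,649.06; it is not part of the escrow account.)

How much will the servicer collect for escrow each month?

$348.99

Hazard insurance = $2,491.20 annually
City property tax = $514.20 annually
Private mortgage insurance (PMI) = $98.54 × 12 = $1,182.48 annually
Annual escrow total = $2,491.20 + $514.20 + $1,182.48 = $4,187.88
Monthly = $4,187.88 / 12 = $348.99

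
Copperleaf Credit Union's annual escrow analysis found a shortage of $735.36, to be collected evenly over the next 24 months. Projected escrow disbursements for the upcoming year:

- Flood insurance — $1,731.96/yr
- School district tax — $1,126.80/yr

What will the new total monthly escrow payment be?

Flood insurance = $1,731.96 annually
School district tax = $1,126.80 annually
Combined annual = $1,731.96 + $1,126.80 = $2,858.76
Per month = $2,858.76 / 12 = $238.23
Shortage per month = $735.36 ÷ 24 = $30.64
Adjusted monthly = $238.23 + $30.64 = $268.87

$268.87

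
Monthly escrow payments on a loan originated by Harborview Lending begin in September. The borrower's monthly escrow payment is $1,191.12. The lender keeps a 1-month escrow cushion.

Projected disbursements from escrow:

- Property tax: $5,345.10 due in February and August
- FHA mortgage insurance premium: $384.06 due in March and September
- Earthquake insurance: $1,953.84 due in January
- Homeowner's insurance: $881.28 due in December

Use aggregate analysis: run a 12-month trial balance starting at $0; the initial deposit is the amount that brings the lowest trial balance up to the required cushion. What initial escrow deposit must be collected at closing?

$2,608.68

Cushion = 1 × $1,191.12 = $1,191.12
Trial balance (start $0, +$1,191.12 each month, − disbursements):
  Sep: +$1,191.12 − $384.06 → $807.06
  Oct: +$1,191.12 → $1,998.18
  Nov: +$1,191.12 → $3,189.30
  Dec: +$1,191.12 − $881.28 → $3,499.14
  Jan: +$1,191.12 − $1,953.84 → $2,736.42
  Feb: +$1,191.12 − $5,345.10 → -$1,417.56
  Mar: +$1,191.12 − $384.06 → -$610.50
  Apr: +$1,191.12 → $580.62
  May: +$1,191.12 → $1,771.74
  Jun: +$1,191.12 → $2,962.86
  Jul: +$1,191.12 → $4,153.98
  Aug: +$1,191.12 − $5,345.10 → $0.00
Lowest trial balance = -$1,417.56 (Feb)
Initial deposit = cushion − low point = $1,191.12 − (-$1,417.56) = $2,608.68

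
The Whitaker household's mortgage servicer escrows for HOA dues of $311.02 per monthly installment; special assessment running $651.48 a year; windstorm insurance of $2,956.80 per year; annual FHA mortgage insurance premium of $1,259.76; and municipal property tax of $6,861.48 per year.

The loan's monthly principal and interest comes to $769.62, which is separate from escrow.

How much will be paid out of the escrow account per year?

$15,461.76

HOA dues: $311.02 × 12 = $3,732.24/yr
Special assessment: $651.48/yr
Windstorm insurance: $2,956.80/yr
FHA mortgage insurance premium: $1,259.76/yr
Municipal property tax: $6,861.48/yr
Yearly total = $3,732.24 + $651.48 + $2,956.80 + $1,259.76 + $6,861.48 = $15,461.76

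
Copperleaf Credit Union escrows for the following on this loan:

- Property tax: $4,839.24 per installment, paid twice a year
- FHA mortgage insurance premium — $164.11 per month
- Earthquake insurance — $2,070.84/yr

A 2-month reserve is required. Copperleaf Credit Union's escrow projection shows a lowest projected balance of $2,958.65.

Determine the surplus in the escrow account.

Property tax: $4,839.24 × 2 = $9,678.48
FHA mortgage insurance premium: $164.11 × 12 = $1,969.32
Earthquake insurance: $2,070.84
Combined annual = $9,678.48 + $1,969.32 + $2,070.84 = $13,718.64
Base monthly escrow = $13,718.64 / 12 = $1,143.22
Required reserve = 2 × $1,143.22 = $2,286.44
Excess over cushion: $2,958.65 − $2,286.44 = $672.21

$672.21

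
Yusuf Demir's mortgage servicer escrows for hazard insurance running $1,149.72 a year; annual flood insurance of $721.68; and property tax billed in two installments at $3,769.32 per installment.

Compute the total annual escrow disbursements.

$9,410.04

Hazard insurance — $1,149.72/yr
Flood insurance — $721.68/yr
Property tax — $3,769.32 × 2 = $7,538.64/yr
Total per year = $9,410.04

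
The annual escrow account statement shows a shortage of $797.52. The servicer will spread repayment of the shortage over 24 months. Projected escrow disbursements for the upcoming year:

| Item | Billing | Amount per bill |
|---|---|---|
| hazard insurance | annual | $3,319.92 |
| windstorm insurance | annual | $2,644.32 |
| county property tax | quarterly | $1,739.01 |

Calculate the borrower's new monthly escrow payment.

$1,109.92

Hazard insurance: $3,319.92 per year
Windstorm insurance: $2,644.32 per year
County property tax: $1,739.01 × 4 = $6,956.04 per year
Total annual escrow = $3,319.92 + $2,644.32 + $6,956.04 = $12,920.28
Monthly = $12,920.28 / 12 = $1,076.69
Shortage per month = $797.52 ÷ 24 = $33.23
New monthly escrow = $1,076.69 + $33.23 = $1,109.92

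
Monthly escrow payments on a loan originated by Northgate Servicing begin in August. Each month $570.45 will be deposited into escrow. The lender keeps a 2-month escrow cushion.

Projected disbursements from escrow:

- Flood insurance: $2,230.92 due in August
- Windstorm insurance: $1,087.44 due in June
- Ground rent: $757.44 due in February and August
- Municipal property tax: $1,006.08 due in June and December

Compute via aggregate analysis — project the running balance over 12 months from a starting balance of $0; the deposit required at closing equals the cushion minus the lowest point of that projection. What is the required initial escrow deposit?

Cushion = 2 × $570.45 = $1,140.90
Trial balance (start $0, +$570.45 each month, − disbursements):
  Aug: +$570.45 − $2,988.36 → -$2,417.91
  Sep: +$570.45 → -$1,847.46
  Oct: +$570.45 → -$1,277.01
  Nov: +$570.45 → -$706.56
  Dec: +$570.45 − $1,006.08 → -$1,142.19
  Jan: +$570.45 → -$571.74
  Feb: +$570.45 − $757.44 → -$758.73
  Mar: +$570.45 → -$188.28
  Apr: +$570.45 → $382.17
  May: +$570.45 → $952.62
  Jun: +$570.45 − $2,093.52 → -$570.45
  Jul: +$570.45 → $0.00
Lowest trial balance = -$2,417.91 (Aug)
Initial deposit = cushion − low point = $1,140.90 − (-$2,417.91) = $3,558.81

$3,558.81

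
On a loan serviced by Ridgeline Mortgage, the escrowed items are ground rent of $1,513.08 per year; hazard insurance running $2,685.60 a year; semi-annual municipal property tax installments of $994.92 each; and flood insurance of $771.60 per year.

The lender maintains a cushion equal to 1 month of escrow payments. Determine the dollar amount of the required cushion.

$580.01

Ground rent = $1,513.08
Hazard insurance = $2,685.60
Municipal property tax = $994.92 × 2 = $1,989.84
Flood insurance = $771.60
Total annual escrow = $6,960.12
Base monthly escrow = $6,960.12 ÷ 12 = $580.01
Reserve = 1 × $580.01 = $580.01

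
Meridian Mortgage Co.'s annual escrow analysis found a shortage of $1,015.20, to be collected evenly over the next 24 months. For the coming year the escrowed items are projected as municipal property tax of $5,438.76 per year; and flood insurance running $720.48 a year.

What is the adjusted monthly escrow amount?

Municipal property tax — $5,438.76 per year
Flood insurance — $720.48 per year
Yearly total = $6,159.24
Per month = $6,159.24 ÷ 12 = $513.27
Monthly shortage recovery: $1,015.20 ÷ 24 = $42.30
New monthly escrow = $513.27 + $42.30 = $555.57

$555.57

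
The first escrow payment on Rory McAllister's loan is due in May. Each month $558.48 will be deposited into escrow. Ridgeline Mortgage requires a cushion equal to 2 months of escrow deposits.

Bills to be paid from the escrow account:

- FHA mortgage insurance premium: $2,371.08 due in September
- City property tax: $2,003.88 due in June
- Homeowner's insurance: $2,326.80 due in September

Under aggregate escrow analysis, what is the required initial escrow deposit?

Cushion = 2 × $558.48 = $1,116.96
Trial balance (start $0, +$558.48 each month, − disbursements):
  May: +$558.48 → $558.48
  Jun: +$558.48 − $2,003.88 → -$886.92
  Jul: +$558.48 → -$328.44
  Aug: +$558.48 → $230.04
  Sep: +$558.48 − $4,697.88 → -$3,909.36
  Oct: +$558.48 → -$3,350.88
  Nov: +$558.48 → -$2,792.40
  Dec: +$558.48 → -$2,233.92
  Jan: +$558.48 → -$1,675.44
  Feb: +$558.48 → -$1,116.96
  Mar: +$558.48 → -$558.48
  Apr: +$558.48 → $0.00
Lowest trial balance = -$3,909.36 (Sep)
Initial deposit = cushion − low point = $1,116.96 − (-$3,909.36) = $5,026.32

$5,026.32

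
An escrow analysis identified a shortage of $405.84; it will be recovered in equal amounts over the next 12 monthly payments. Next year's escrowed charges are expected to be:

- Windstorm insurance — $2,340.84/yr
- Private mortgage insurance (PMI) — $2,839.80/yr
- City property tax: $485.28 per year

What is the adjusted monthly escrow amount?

$505.98

Windstorm insurance = $2,340.84 per year
Private mortgage insurance (PMI) = $2,839.80 per year
City property tax = $485.28 per year
Total annual escrow = $5,665.92
Per month = $5,665.92 ÷ 12 = $472.16
Monthly shortage recovery: $405.84 / 12 = $33.82
New monthly escrow = $472.16 + $33.82 = $505.98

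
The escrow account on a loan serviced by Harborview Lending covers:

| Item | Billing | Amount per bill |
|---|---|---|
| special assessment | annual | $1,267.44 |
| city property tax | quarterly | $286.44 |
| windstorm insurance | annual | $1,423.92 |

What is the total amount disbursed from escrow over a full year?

$3,837.12

Special assessment = $1,267.44 annually
City property tax = $286.44 × 4 = $1,145.76 annually
Windstorm insurance = $1,423.92 annually
Yearly total = $3,837.12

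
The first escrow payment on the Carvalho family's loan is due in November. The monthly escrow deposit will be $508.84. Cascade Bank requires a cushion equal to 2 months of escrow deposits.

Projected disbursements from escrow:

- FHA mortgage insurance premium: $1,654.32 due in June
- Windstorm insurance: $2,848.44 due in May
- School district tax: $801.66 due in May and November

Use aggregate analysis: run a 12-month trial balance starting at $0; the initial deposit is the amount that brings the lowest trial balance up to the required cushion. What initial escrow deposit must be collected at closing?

$3,053.04

Cushion = 2 × $508.84 = $1,017.68
Trial balance (start $0, +$508.84 each month, − disbursements):
  Nov: +$508.84 − $801.66 → -$292.82
  Dec: +$508.84 → $216.02
  Jan: +$508.84 → $724.86
  Feb: +$508.84 → $1,233.70
  Mar: +$508.84 → $1,742.54
  Apr: +$508.84 → $2,251.38
  May: +$508.84 − $3,650.10 → -$889.88
  Jun: +$508.84 − $1,654.32 → -$2,035.36
  Jul: +$508.84 → -$1,526.52
  Aug: +$508.84 → -$1,017.68
  Sep: +$508.84 → -$508.84
  Oct: +$508.84 → $0.00
Lowest trial balance = -$2,035.36 (Jun)
Initial deposit = cushion − low point = $1,017.68 − (-$2,035.36) = $3,053.04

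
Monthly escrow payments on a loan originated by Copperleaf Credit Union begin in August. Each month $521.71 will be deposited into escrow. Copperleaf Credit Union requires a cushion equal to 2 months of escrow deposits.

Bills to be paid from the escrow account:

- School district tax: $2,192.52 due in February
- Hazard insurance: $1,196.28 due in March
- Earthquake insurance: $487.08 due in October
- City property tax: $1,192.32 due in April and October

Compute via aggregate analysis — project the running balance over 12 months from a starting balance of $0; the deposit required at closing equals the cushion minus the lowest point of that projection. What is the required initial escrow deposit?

$2,608.55

Cushion = 2 × $521.71 = $1,043.42
Trial balance (start $0, +$521.71 each month, − disbursements):
  Aug: +$521.71 → $521.71
  Sep: +$521.71 → $1,043.42
  Oct: +$521.71 − $1,679.40 → -$114.27
  Nov: +$521.71 → $407.44
  Dec: +$521.71 → $929.15
  Jan: +$521.71 → $1,450.86
  Feb: +$521.71 − $2,192.52 → -$219.95
  Mar: +$521.71 − $1,196.28 → -$894.52
  Apr: +$521.71 − $1,192.32 → -$1,565.13
  May: +$521.71 → -$1,043.42
  Jun: +$521.71 → -$521.71
  Jul: +$521.71 → $0.00
Lowest trial balance = -$1,565.13 (Apr)
Initial deposit = cushion − low point = $1,043.42 − (-$1,565.13) = $2,608.55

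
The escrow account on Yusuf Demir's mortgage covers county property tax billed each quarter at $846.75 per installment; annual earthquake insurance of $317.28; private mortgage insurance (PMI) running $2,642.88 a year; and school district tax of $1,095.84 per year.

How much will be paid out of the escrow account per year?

County property tax = $846.75 × 4 = $3,387.00
Earthquake insurance = $317.28
Private mortgage insurance (PMI) = $2,642.88
School district tax = $1,095.84
Total per year = $3,387.00 + $317.28 + $2,642.88 + $1,095.84 = $7,443.00

$7,443.00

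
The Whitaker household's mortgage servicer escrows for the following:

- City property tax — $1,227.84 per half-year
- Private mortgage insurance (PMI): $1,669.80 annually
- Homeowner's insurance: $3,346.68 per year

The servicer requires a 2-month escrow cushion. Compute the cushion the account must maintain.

City property tax: $1,227.84 × 2 = $2,455.68 annually
Private mortgage insurance (PMI): $1,669.80 annually
Homeowner's insurance: $3,346.68 annually
Total per year = $2,455.68 + $1,669.80 + $3,346.68 = $7,472.16
Monthly escrow = $7,472.16 / 12 = $622.68
Reserve = 2 × $622.68 = $1,245.36

$1,245.36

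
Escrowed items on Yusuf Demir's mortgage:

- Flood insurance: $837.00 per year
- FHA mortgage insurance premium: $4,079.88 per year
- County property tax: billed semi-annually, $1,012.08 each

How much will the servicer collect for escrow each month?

Flood insurance: $837.00/yr
FHA mortgage insurance premium: $4,079.88/yr
County property tax: $1,012.08 × 2 = $2,024.16/yr
Combined annual = $6,941.04
Base monthly escrow = $6,941.04 / 12 = $578.42

$578.42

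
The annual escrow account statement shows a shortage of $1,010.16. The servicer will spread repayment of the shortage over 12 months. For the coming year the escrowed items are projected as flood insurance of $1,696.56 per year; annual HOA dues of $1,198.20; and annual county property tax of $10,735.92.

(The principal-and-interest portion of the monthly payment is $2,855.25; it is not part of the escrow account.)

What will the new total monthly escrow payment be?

Flood insurance = $1,696.56 annually
HOA dues = $1,198.20 annually
County property tax = $10,735.92 annually
Annual escrow total = $1,696.56 + $1,198.20 + $10,735.92 = $13,630.68
Monthly escrow = $13,630.68 / 12 = $1,135.89
Monthly shortage recovery: $1,010.16 ÷ 12 = $84.18
New monthly escrow = $1,135.89 + $84.18 = $1,220.07

$1,220.07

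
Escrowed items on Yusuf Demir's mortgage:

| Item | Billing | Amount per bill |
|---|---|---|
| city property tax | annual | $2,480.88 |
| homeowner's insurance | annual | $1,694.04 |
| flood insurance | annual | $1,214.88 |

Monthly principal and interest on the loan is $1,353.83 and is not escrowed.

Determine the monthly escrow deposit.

City property tax: $2,480.88 annually
Homeowner's insurance: $1,694.04 annually
Flood insurance: $1,214.88 annually
Yearly total = $2,480.88 + $1,694.04 + $1,214.88 = $5,389.80
Monthly = $5,389.80 ÷ 12 = $449.15

$449.15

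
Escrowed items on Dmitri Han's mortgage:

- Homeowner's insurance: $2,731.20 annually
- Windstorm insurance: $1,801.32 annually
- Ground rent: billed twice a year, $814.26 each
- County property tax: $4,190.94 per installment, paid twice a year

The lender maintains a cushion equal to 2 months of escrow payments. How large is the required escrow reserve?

$2,423.82

Homeowner's insurance — $2,731.20/yr
Windstorm insurance — $1,801.32/yr
Ground rent — $814.26 × 2 = $1,628.52/yr
County property tax — $4,190.94 × 2 = $8,381.88/yr
Total annual escrow = $2,731.20 + $1,801.32 + $1,628.52 + $8,381.88 = $14,542.92
Monthly escrow = $14,542.92 / 12 = $1,211.91
Required cushion = 2 × $1,211.91 = $2,423.82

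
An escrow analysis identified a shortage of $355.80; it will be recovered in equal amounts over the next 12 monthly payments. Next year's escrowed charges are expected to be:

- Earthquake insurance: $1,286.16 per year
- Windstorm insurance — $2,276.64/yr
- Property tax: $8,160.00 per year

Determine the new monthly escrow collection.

Earthquake insurance: $1,286.16/yr
Windstorm insurance: $2,276.64/yr
Property tax: $8,160.00/yr
Annual escrow total = $1,286.16 + $2,276.64 + $8,160.00 = $11,722.80
Per month = $11,722.80 / 12 = $976.90
Shortage spread = $355.80 / 12 = $29.65/mo
New monthly escrow = $976.90 + $29.65 = $1,006.55

$1,006.55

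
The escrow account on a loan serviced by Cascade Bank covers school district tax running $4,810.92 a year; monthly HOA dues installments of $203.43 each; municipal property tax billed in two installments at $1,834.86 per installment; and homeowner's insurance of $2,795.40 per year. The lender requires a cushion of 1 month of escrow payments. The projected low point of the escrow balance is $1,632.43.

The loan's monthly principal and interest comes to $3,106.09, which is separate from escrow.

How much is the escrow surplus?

$489.33

School district tax — $4,810.92
HOA dues — $203.43 × 12 = $2,441.16
Municipal property tax — $1,834.86 × 2 = $3,669.72
Homeowner's insurance — $2,795.40
Total annual escrow = $4,810.92 + $2,441.16 + $3,669.72 + $2,795.40 = $13,717.20
Monthly escrow = $13,717.20 / 12 = $1,143.10
Required cushion = 1 × $1,143.10 = $1,143.10
Excess over cushion: $1,632.43 − $1,143.10 = $489.33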